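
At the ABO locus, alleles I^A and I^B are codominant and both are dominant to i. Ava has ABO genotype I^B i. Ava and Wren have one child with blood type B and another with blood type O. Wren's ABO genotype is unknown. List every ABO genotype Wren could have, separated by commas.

For each candidate genotype of Wren, check whether crossing it with I^B i can produce every observed child phenotype.
  I^A I^A → possible child types {A, AB} ✗
  I^A I^B → possible child types {A, B, AB} ✗
  I^A i → possible child types {O, A, B, AB} ✓
  I^B I^B → possible child types {B} ✗
  I^B i → possible child types {O, B} ✓
  i i → possible child types {O, B} ✓

I^A i, I^B i, i i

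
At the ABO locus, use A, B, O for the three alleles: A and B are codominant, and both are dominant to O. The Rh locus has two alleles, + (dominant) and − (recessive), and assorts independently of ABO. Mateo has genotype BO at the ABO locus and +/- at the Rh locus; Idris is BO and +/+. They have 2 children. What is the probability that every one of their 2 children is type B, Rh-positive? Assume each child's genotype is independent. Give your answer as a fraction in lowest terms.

9/16

ABO cross BO × BO → 1/4 O, 3/4 B.
Rh cross +/- × +/+ → 1 Rh+; so P(type B, Rh-positive) = 3/4 × 1 = 3/4 per child.
All 2 independent: (3/4)^2 = 9/16.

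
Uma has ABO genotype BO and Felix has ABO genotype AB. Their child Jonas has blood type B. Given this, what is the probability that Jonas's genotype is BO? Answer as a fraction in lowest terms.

Cross BO × AB → 1/4 AB, 1/4 AO, 1/4 BB, 1/4 BO.
Type-B genotypes among offspring: BB (1/4), BO (1/4); total 1/2.
P(BO | type B) = (1/4) / (1/2) = 1/2.

1/2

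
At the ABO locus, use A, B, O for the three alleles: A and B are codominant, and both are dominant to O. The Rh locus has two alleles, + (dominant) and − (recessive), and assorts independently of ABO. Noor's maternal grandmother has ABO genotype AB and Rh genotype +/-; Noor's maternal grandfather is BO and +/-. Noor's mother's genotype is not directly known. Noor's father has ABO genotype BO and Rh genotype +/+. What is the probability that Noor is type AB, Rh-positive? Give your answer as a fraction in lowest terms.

Noor's mother's ABO genotype from AB × BO: 1/4 AB, 1/4 AO, 1/4 BB, 1/4 BO.
Crossing each possibility with the father BO and summing P(type AB): 1/4·1/4 + 1/4·1/4 + 1/4·0 + 1/4·0 = 1/8.
Similarly for Rh via the mother's Rh distribution: P(Rh+) = 1.
Independent loci: 1/8 × 1 = 1/8.

1/8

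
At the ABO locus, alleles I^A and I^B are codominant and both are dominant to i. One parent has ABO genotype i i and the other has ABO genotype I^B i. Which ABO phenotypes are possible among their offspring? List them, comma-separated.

Gametes from i i × I^B i give offspring ABO genotypes I^B i, i i, i.e. phenotypes O, B.

O, B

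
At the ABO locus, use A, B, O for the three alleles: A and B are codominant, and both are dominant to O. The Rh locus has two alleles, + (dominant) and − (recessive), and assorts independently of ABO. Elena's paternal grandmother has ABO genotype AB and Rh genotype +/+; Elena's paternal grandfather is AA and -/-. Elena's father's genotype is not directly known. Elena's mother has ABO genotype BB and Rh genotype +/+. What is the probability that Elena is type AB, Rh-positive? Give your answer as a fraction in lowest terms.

3/4

Elena's father's ABO genotype from AB × AA: 1/2 AA, 1/2 AB.
Crossing each possibility with the mother BB and summing P(type AB): 1/2·1 + 1/2·1/2 = 3/4.
Similarly for Rh via the father's Rh distribution: P(Rh+) = 1.
Independent loci: 3/4 × 1 = 3/4.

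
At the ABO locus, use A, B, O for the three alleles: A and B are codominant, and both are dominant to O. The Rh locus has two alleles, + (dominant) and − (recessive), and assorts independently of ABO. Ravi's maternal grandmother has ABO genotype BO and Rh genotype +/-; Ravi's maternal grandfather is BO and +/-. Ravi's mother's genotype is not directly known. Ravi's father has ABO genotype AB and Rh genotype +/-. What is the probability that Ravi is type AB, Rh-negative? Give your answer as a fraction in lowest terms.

Ravi's mother's ABO genotype from BO × BO: 1/4 BB, 1/2 BO, 1/4 OO.
Crossing each possibility with the father AB and summing P(type AB): 1/4·1/2 + 1/2·1/4 + 1/4·0 = 1/4.
Similarly for Rh via the mother's Rh distribution: P(Rh-) = 1/4.
Independent loci: 1/4 × 1/4 = 1/16.

1/16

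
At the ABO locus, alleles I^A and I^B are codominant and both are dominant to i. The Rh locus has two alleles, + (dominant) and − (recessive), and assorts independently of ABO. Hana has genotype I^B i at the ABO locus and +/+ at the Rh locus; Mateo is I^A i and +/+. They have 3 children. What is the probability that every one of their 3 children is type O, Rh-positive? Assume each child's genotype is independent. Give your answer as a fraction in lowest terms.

1/64

ABO cross I^B i × I^A i → 1/4 O, 1/4 A, 1/4 B, 1/4 AB.
Rh cross +/+ × +/+ → 1 Rh+; so P(type O, Rh-positive) = 1/4 × 1 = 1/4 per child.
All 3 independent: (1/4)^3 = 1/64.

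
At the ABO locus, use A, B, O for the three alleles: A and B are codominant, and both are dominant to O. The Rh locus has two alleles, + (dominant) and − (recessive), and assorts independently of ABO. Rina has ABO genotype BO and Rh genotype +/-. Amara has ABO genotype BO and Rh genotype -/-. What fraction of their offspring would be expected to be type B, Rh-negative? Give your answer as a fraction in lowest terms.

3/8

ABO cross BO × BO → offspring phenotypes: 1/4 O, 3/4 B.
Rh cross +/- × -/- → 1/2 Rh+, 1/2 Rh-.
Independent loci: P(type B, Rh-negative) = 3/4 × 1/2 = 3/8.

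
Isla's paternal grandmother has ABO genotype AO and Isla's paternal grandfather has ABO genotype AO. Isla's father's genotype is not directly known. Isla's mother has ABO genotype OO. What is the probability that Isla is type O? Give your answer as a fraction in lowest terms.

Isla's father's ABO genotype from AO × AO: 1/4 AA, 1/2 AO, 1/4 OO.
Crossing each possibility with the mother OO and summing P(type O): 1/4·0 + 1/2·1/2 + 1/4·1 = 1/2.

1/2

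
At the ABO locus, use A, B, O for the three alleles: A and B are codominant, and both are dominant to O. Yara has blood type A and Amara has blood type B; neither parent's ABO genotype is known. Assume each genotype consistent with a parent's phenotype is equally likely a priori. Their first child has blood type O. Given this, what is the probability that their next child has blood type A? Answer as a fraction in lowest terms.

Possible genotypes: Yara ∈ {AA, AO}; Amara ∈ {BB, BO}.
Weight each parental genotype pair by prior × P(type-O child):
  AO × BO: posterior weight 1; P(next child type A) = 1/4.
Weighted sum = 1/4.

1/4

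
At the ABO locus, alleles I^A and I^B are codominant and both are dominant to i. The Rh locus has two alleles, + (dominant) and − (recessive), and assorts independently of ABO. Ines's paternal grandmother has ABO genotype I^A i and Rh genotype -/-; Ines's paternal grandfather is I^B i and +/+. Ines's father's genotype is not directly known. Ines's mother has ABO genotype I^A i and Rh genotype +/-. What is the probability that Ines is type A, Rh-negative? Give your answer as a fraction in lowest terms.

Ines's father's ABO genotype from I^A i × I^B i: 1/4 I^A I^B, 1/4 I^A i, 1/4 I^B i, 1/4 i i.
Crossing each possibility with the mother I^A i and summing P(type A): 1/4·1/2 + 1/4·3/4 + 1/4·1/4 + 1/4·1/2 = 1/2.
Similarly for Rh via the father's Rh distribution: P(Rh-) = 1/4.
Independent loci: 1/2 × 1/4 = 1/8.

1/8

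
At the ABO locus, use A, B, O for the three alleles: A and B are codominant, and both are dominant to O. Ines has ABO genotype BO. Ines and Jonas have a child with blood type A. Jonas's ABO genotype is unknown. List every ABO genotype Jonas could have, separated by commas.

For each candidate genotype of Jonas, check whether crossing it with BO can produce every observed child phenotype.
  AA → possible child types {A, AB} ✓
  AB → possible child types {A, B, AB} ✓
  AO → possible child types {O, A, B, AB} ✓
  BB → possible child types {B} ✗
  BO → possible child types {O, B} ✗
  OO → possible child types {O, B} ✗

AA, AB, AO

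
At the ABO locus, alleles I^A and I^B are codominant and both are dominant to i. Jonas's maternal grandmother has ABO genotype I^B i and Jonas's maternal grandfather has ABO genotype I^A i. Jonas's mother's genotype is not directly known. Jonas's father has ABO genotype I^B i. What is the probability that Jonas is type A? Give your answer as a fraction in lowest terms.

Jonas's mother's ABO genotype from I^B i × I^A i: 1/4 I^A I^B, 1/4 I^A i, 1/4 I^B i, 1/4 i i.
Crossing each possibility with the father I^B i and summing P(type A): 1/4·1/4 + 1/4·1/4 + 1/4·0 + 1/4·0 = 1/8.

1/8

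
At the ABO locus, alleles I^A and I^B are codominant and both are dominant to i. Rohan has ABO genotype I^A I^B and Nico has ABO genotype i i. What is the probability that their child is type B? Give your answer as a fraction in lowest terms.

ABO cross I^A I^B × i i → offspring phenotypes: 1/2 A, 1/2 B.
So P(type B) = 1/2.

1/2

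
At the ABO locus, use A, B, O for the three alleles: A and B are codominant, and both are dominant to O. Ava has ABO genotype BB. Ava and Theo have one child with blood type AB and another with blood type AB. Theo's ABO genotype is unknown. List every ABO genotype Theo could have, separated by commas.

AA, AB, AO

For each candidate genotype of Theo, check whether crossing it with BB can produce every observed child phenotype.
  AA → possible child types {AB} ✓
  AB → possible child types {B, AB} ✓
  AO → possible child types {B, AB} ✓
  BB → possible child types {B} ✗
  BO → possible child types {B} ✗
  OO → possible child types {B} ✗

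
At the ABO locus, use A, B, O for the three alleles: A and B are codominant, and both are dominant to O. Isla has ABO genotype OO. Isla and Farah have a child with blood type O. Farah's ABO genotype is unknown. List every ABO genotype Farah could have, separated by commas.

AO, BO, OO

For each candidate genotype of Farah, check whether crossing it with OO can produce every observed child phenotype.
  AA → possible child types {A} ✗
  AB → possible child types {A, B} ✗
  AO → possible child types {O, A} ✓
  BB → possible child types {B} ✗
  BO → possible child types {O, B} ✓
  OO → possible child types {O} ✓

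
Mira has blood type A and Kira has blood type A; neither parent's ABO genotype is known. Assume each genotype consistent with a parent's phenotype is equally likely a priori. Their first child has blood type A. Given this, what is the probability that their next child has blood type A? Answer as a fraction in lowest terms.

Possible genotypes: Mira ∈ {I^A I^A, I^A i}; Kira ∈ {I^A I^A, I^A i}.
Weight each parental genotype pair by prior × P(type-A child):
  I^A I^A × I^A I^A: posterior weight 4/15; P(next child type A) = 1.
  I^A I^A × I^A i: posterior weight 4/15; P(next child type A) = 1.
  I^A i × I^A I^A: posterior weight 4/15; P(next child type A) = 1.
  I^A i × I^A i: posterior weight 1/5; P(next child type A) = 3/4.
Weighted sum = 19/20.

19/20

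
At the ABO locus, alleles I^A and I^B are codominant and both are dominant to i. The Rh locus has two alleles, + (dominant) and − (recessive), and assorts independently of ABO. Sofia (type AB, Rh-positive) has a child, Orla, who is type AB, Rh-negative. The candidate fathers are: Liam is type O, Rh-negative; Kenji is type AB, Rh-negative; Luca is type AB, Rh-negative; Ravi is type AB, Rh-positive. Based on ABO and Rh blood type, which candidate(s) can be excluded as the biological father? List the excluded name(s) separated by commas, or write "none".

A candidate is excluded only if no genotype consistent with his phenotype could produce a type AB, Rh-negative child with a type AB, Rh-positive mother.
Liam (type O, Rh-): no genotype consistent with that phenotype can produce a type-AB Rh- child with a type-AB mother.

Liam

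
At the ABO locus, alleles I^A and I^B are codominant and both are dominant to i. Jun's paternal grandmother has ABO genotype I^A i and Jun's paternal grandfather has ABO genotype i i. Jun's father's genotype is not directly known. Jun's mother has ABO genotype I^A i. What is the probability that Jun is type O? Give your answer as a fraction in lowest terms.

Jun's father's ABO genotype from I^A i × i i: 1/2 I^A i, 1/2 i i.
Crossing each possibility with the mother I^A i and summing P(type O): 1/2·1/4 + 1/2·1/2 = 3/8.

3/8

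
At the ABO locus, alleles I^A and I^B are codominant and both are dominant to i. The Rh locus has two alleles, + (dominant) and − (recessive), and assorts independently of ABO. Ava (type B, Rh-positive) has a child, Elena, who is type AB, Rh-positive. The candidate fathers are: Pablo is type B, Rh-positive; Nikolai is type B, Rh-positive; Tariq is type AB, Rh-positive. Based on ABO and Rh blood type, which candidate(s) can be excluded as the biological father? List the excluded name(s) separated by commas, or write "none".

A candidate is excluded only if no genotype consistent with his phenotype could produce a type AB, Rh-positive child with a type B, Rh-positive mother.
Pablo (type B, Rh+): no genotype consistent with that phenotype can produce a type-AB Rh+ child with a type-B mother.
Nikolai (type B, Rh+): no genotype consistent with that phenotype can produce a type-AB Rh+ child with a type-B mother.

Pablo, Nikolai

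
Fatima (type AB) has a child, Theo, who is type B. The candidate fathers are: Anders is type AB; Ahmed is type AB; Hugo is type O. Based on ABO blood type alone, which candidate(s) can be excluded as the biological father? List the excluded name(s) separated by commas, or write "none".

A candidate is excluded only if no genotype consistent with his phenotype could produce a type B child with a type AB mother.
Every candidate has at least one consistent genotype combination, so none can be excluded.

none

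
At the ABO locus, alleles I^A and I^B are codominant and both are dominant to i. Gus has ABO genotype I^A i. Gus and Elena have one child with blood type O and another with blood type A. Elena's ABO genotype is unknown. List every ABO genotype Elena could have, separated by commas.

For each candidate genotype of Elena, check whether crossing it with I^A i can produce every observed child phenotype.
  I^A I^A → possible child types {A} ✗
  I^A I^B → possible child types {A, B, AB} ✗
  I^A i → possible child types {O, A} ✓
  I^B I^B → possible child types {B, AB} ✗
  I^B i → possible child types {O, A, B, AB} ✓
  i i → possible child types {O, A} ✓

I^A i, I^B i, i i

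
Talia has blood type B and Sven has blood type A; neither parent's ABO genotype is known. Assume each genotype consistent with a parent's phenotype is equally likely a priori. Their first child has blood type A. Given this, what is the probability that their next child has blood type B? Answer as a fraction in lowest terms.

1/12

Possible genotypes: Talia ∈ {BB, BO}; Sven ∈ {AA, AO}.
Weight each parental genotype pair by prior × P(type-A child):
  BO × AA: posterior weight 2/3; P(next child type B) = 0.
  BO × AO: posterior weight 1/3; P(next child type B) = 1/4.
Weighted sum = 1/12.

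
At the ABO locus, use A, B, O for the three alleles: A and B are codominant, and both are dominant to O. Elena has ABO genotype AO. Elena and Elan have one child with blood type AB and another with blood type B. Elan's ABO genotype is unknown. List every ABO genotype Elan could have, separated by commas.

For each candidate genotype of Elan, check whether crossing it with AO can produce every observed child phenotype.
  AA → possible child types {A} ✗
  AB → possible child types {A, B, AB} ✓
  AO → possible child types {O, A} ✗
  BB → possible child types {B, AB} ✓
  BO → possible child types {O, A, B, AB} ✓
  OO → possible child types {O, A} ✗

AB, BB, BO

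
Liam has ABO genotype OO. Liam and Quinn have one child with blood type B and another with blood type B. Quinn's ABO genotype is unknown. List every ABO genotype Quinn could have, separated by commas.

For each candidate genotype of Quinn, check whether crossing it with OO can produce every observed child phenotype.
  AA → possible child types {A} ✗
  AB → possible child types {A, B} ✓
  AO → possible child types {O, A} ✗
  BB → possible child types {B} ✓
  BO → possible child types {O, B} ✓
  OO → possible child types {O} ✗

AB, BB, BO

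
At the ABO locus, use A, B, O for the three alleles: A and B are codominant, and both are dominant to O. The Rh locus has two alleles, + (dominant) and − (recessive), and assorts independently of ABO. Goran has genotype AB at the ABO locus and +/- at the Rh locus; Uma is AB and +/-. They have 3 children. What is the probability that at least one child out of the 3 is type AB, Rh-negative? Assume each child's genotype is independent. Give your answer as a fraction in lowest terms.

ABO cross AB × AB → 1/4 A, 1/4 B, 1/2 AB.
Rh cross +/- × +/- → 3/4 Rh+, 1/4 Rh-; so P(type AB, Rh-negative) = 1/2 × 1/4 = 1/8 per child.
P(none) = (7/8)^3 = 343/512; P(at least one) = 1 − 343/512 = 169/512.

169/512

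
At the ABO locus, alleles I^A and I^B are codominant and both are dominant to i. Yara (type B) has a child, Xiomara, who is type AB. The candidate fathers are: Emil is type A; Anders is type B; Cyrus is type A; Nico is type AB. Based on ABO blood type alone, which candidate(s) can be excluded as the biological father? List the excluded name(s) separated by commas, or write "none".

A candidate is excluded only if no genotype consistent with his phenotype could produce a type AB child with a type B mother.
Anders (type B): no genotype consistent with that phenotype can produce a type-AB child with a type-B mother.

Anders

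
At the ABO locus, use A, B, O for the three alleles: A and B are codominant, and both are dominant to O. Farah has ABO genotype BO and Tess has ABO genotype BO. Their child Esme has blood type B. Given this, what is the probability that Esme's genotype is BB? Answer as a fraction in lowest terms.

1/3

Cross BO × BO → 1/4 BB, 1/2 BO, 1/4 OO.
Type-B genotypes among offspring: BB (1/4), BO (1/2); total 3/4.
P(BB | type B) = (1/4) / (3/4) = 1/3.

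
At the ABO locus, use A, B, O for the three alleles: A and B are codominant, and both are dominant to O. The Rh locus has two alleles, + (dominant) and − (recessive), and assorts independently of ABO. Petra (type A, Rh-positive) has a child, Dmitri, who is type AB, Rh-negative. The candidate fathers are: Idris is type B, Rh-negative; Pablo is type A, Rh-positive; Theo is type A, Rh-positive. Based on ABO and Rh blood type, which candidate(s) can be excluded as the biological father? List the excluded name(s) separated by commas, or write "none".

Pablo, Theo

A candidate is excluded only if no genotype consistent with his phenotype could produce a type AB, Rh-negative child with a type A, Rh-positive mother.
Pablo (type A, Rh+): no genotype consistent with that phenotype can produce a type-AB Rh- child with a type-A mother.
Theo (type A, Rh+): no genotype consistent with that phenotype can produce a type-AB Rh- child with a type-A mother.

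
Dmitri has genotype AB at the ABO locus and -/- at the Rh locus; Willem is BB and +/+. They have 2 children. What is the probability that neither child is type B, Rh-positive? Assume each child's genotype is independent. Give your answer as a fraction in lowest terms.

ABO cross AB × BB → 1/2 B, 1/2 AB.
Rh cross -/- × +/+ → 1 Rh+; so P(type B, Rh-positive) = 1/2 × 1 = 1/2 per child.
P(not type B, Rh-positive) = 1/2 for one child; (1/2)^2 = 1/4.

1/4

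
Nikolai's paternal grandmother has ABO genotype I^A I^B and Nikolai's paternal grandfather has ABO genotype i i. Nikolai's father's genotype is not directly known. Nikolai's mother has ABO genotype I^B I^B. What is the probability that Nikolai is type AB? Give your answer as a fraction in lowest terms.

1/4

Nikolai's father's ABO genotype from I^A I^B × i i: 1/2 I^A i, 1/2 I^B i.
Crossing each possibility with the mother I^B I^B and summing P(type AB): 1/2·1/2 + 1/2·0 = 1/4.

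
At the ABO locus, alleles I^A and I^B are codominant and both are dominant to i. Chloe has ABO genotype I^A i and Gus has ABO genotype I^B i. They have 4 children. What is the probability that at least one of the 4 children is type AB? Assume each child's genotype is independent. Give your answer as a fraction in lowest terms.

ABO cross I^A i × I^B i → 1/4 O, 1/4 A, 1/4 B, 1/4 AB.
So P(type AB) = 1/4 per child.
P(none) = (3/4)^4 = 81/256; P(at least one) = 1 − 81/256 = 175/256.

175/256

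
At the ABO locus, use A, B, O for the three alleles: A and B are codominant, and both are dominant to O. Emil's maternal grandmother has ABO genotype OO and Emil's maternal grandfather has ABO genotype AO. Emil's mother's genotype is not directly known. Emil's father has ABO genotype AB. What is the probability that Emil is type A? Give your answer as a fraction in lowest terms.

Emil's mother's ABO genotype from OO × AO: 1/2 AO, 1/2 OO.
Crossing each possibility with the father AB and summing P(type A): 1/2·1/2 + 1/2·1/2 = 1/2.

1/2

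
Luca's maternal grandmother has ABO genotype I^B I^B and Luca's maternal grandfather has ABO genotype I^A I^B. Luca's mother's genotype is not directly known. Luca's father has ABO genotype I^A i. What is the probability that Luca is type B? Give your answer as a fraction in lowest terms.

Luca's mother's ABO genotype from I^B I^B × I^A I^B: 1/2 I^A I^B, 1/2 I^B I^B.
Crossing each possibility with the father I^A i and summing P(type B): 1/2·1/4 + 1/2·1/2 = 3/8.

3/8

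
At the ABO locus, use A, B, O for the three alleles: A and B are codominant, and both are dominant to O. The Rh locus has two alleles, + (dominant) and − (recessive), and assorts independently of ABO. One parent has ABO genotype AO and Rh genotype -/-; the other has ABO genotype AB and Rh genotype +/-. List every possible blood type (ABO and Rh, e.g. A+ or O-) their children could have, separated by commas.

A+, A-, B+, B-, AB+, AB-

Gametes from AO × AB give offspring ABO genotypes AA, AB, AO, BO, i.e. phenotypes A, B, AB.
Rh cross -/- × +/- → phenotypes Rh+, Rh-.
Combining independently: A+, A-, B+, B-, AB+, AB-.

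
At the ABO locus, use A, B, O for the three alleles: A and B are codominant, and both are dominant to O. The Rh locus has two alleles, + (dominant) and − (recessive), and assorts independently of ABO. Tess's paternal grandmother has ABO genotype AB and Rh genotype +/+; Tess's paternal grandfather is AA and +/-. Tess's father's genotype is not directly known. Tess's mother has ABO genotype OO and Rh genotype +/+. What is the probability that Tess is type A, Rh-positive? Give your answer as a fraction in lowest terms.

Tess's father's ABO genotype from AB × AA: 1/2 AA, 1/2 AB.
Crossing each possibility with the mother OO and summing P(type A): 1/2·1 + 1/2·1/2 = 3/4.
Similarly for Rh via the father's Rh distribution: P(Rh+) = 1.
Independent loci: 3/4 × 1 = 3/4.

3/4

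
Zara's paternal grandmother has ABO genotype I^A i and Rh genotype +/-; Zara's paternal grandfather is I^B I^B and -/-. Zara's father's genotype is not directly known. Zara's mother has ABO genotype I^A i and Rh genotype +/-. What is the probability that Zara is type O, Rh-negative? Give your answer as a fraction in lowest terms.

3/64

Zara's father's ABO genotype from I^A i × I^B I^B: 1/2 I^A I^B, 1/2 I^B i.
Crossing each possibility with the mother I^A i and summing P(type O): 1/2·0 + 1/2·1/4 = 1/8.
Similarly for Rh via the father's Rh distribution: P(Rh-) = 3/8.
Independent loci: 1/8 × 3/8 = 3/64.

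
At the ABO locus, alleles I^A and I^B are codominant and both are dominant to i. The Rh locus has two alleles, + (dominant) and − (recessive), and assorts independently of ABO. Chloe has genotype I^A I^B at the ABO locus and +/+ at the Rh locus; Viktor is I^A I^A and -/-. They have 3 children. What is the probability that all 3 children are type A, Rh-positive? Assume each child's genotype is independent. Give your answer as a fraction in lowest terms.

ABO cross I^A I^B × I^A I^A → 1/2 A, 1/2 AB.
Rh cross +/+ × -/- → 1 Rh+; so P(type A, Rh-positive) = 1/2 × 1 = 1/2 per child.
All 3 independent: (1/2)^3 = 1/8.

1/8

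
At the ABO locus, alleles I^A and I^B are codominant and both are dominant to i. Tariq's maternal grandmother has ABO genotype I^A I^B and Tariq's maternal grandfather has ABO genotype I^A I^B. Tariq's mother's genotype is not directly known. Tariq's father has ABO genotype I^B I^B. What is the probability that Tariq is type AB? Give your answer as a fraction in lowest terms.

Tariq's mother's ABO genotype from I^A I^B × I^A I^B: 1/4 I^A I^A, 1/2 I^A I^B, 1/4 I^B I^B.
Crossing each possibility with the father I^B I^B and summing P(type AB): 1/4·1 + 1/2·1/2 + 1/4·0 = 1/2.

1/2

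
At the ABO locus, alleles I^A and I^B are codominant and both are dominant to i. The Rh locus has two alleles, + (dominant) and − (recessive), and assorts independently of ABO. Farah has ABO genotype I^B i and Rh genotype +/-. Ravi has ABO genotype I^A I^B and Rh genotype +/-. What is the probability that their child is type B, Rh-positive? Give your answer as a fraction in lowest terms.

ABO cross I^B i × I^A I^B → offspring phenotypes: 1/4 A, 1/2 B, 1/4 AB.
Rh cross +/- × +/- → 3/4 Rh+, 1/4 Rh-.
Independent loci: P(type B, Rh-positive) = 1/2 × 3/4 = 3/8.

3/8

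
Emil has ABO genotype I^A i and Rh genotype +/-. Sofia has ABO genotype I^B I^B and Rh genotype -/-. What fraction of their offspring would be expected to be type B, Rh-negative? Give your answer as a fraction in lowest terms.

1/4

ABO cross I^A i × I^B I^B → offspring phenotypes: 1/2 B, 1/2 AB.
Rh cross +/- × -/- → 1/2 Rh+, 1/2 Rh-.
Independent loci: P(type B, Rh-negative) = 1/2 × 1/2 = 1/4.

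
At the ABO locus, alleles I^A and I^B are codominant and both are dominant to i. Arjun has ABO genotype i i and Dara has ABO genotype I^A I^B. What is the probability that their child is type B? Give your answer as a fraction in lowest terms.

ABO cross i i × I^A I^B → offspring phenotypes: 1/2 A, 1/2 B.
So P(type B) = 1/2.

1/2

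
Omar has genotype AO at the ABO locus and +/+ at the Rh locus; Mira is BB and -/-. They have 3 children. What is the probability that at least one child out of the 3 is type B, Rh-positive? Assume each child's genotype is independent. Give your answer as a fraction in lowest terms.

ABO cross AO × BB → 1/2 B, 1/2 AB.
Rh cross +/+ × -/- → 1 Rh+; so P(type B, Rh-positive) = 1/2 × 1 = 1/2 per child.
P(none) = (1/2)^3 = 1/8; P(at least one) = 1 − 1/8 = 7/8.

7/8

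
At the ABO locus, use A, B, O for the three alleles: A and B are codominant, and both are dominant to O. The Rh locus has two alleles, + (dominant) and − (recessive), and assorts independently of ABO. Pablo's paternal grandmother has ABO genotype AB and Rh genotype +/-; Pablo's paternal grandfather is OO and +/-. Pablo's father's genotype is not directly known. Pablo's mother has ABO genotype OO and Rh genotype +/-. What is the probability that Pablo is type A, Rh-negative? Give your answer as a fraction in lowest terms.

1/16

Pablo's father's ABO genotype from AB × OO: 1/2 AO, 1/2 BO.
Crossing each possibility with the mother OO and summing P(type A): 1/2·1/2 + 1/2·0 = 1/4.
Similarly for Rh via the father's Rh distribution: P(Rh-) = 1/4.
Independent loci: 1/4 × 1/4 = 1/16.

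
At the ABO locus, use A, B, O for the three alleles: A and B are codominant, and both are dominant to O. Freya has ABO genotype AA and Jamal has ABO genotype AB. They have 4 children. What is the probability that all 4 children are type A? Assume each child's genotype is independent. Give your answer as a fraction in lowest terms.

1/16

ABO cross AA × AB → 1/2 A, 1/2 AB.
So P(type A) = 1/2 per child.
All 4 independent: (1/2)^4 = 1/16.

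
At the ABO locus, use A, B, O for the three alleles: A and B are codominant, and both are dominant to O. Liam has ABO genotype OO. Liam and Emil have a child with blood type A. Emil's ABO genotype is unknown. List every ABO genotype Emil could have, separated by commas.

For each candidate genotype of Emil, check whether crossing it with OO can produce every observed child phenotype.
  AA → possible child types {A} ✓
  AB → possible child types {A, B} ✓
  AO → possible child types {O, A} ✓
  BB → possible child types {B} ✗
  BO → possible child types {O, B} ✗
  OO → possible child types {O} ✗

AA, AB, AO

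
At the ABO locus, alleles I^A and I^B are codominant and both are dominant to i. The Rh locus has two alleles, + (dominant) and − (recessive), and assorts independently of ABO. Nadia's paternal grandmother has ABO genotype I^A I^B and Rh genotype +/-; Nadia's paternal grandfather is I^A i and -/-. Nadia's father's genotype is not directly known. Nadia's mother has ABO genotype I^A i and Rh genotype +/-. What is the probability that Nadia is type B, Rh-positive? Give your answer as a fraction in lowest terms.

Nadia's father's ABO genotype from I^A I^B × I^A i: 1/4 I^A I^A, 1/4 I^A I^B, 1/4 I^A i, 1/4 I^B i.
Crossing each possibility with the mother I^A i and summing P(type B): 1/4·0 + 1/4·1/4 + 1/4·0 + 1/4·1/4 = 1/8.
Similarly for Rh via the father's Rh distribution: P(Rh+) = 5/8.
Independent loci: 1/8 × 5/8 = 5/64.

5/64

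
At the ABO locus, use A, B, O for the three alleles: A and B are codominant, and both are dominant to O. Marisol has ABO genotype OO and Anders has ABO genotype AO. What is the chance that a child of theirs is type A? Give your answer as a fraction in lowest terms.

ABO cross OO × AO → offspring phenotypes: 1/2 O, 1/2 A.
So P(type A) = 1/2.

1/2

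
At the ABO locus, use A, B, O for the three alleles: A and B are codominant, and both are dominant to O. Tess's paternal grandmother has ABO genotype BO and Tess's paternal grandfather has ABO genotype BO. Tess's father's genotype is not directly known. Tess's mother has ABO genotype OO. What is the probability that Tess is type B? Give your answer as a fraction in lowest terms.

Tess's father's ABO genotype from BO × BO: 1/4 BB, 1/2 BO, 1/4 OO.
Crossing each possibility with the mother OO and summing P(type B): 1/4·1 + 1/2·1/2 + 1/4·0 = 1/2.

1/2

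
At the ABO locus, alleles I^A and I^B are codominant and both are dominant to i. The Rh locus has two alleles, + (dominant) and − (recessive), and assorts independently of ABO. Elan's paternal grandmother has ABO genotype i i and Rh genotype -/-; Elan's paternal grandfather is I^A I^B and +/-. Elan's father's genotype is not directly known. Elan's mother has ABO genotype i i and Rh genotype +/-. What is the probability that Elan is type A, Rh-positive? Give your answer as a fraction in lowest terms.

Elan's father's ABO genotype from i i × I^A I^B: 1/2 I^A i, 1/2 I^B i.
Crossing each possibility with the mother i i and summing P(type A): 1/2·1/2 + 1/2·0 = 1/4.
Similarly for Rh via the father's Rh distribution: P(Rh+) = 5/8.
Independent loci: 1/4 × 5/8 = 5/32.

5/32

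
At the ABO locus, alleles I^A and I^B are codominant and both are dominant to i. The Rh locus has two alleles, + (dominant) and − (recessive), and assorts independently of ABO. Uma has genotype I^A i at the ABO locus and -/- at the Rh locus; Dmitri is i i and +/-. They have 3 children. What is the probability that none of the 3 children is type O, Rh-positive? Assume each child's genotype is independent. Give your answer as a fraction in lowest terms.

ABO cross I^A i × i i → 1/2 O, 1/2 A.
Rh cross -/- × +/- → 1/2 Rh+, 1/2 Rh-; so P(type O, Rh-positive) = 1/2 × 1/2 = 1/4 per child.
P(not type O, Rh-positive) = 3/4 for one child; (3/4)^3 = 27/64.

27/64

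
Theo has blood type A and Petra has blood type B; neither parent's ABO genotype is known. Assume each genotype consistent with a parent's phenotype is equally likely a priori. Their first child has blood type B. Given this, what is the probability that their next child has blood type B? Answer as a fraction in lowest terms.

Possible genotypes: Theo ∈ {AA, AO}; Petra ∈ {BB, BO}.
Weight each parental genotype pair by prior × P(type-B child):
  AO × BB: posterior weight 2/3; P(next child type B) = 1/2.
  AO × BO: posterior weight 1/3; P(next child type B) = 1/4.
Weighted sum = 5/12.

5/12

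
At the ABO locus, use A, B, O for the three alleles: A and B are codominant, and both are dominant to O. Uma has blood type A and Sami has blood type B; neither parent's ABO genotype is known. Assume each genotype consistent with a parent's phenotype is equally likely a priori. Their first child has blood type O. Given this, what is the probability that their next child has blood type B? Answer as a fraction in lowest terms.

Possible genotypes: Uma ∈ {AA, AO}; Sami ∈ {BB, BO}.
Weight each parental genotype pair by prior × P(type-O child):
  AO × BO: posterior weight 1; P(next child type B) = 1/4.
Weighted sum = 1/4.

1/4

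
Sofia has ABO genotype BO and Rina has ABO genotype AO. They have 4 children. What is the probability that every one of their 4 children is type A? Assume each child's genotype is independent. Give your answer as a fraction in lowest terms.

ABO cross BO × AO → 1/4 O, 1/4 A, 1/4 B, 1/4 AB.
So P(type A) = 1/4 per child.
All 4 independent: (1/4)^4 = 1/256.

1/256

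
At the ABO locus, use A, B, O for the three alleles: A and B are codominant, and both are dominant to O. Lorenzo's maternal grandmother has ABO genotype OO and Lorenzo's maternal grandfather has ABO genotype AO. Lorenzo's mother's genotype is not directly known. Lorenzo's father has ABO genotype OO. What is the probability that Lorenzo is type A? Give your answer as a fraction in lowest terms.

1/4

Lorenzo's mother's ABO genotype from OO × AO: 1/2 AO, 1/2 OO.
Crossing each possibility with the father OO and summing P(type A): 1/2·1/2 + 1/2·0 = 1/4.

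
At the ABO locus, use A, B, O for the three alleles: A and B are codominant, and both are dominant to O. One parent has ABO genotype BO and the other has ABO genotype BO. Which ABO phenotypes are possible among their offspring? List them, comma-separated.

O, B

Gametes from BO × BO give offspring ABO genotypes BB, BO, OO, i.e. phenotypes O, B.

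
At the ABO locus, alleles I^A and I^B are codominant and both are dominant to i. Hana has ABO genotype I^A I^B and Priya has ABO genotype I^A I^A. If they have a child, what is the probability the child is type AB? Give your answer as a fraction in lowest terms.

ABO cross I^A I^B × I^A I^A → offspring phenotypes: 1/2 A, 1/2 AB.
So P(type AB) = 1/2.

1/2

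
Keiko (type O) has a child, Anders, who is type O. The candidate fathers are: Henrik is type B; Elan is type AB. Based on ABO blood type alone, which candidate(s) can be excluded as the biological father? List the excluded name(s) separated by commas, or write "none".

A candidate is excluded only if no genotype consistent with his phenotype could produce a type O child with a type O mother.
Elan (type AB): no genotype consistent with that phenotype can produce a type-O child with a type-O mother.

Elan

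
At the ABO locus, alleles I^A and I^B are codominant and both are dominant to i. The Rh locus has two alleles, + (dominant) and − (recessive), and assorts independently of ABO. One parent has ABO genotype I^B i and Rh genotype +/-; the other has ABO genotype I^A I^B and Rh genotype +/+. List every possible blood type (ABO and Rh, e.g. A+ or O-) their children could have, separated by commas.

Gametes from I^B i × I^A I^B give offspring ABO genotypes I^A I^B, I^A i, I^B I^B, I^B i, i.e. phenotypes A, B, AB.
Rh cross +/- × +/+ → phenotypes Rh+.
Combining independently: A+, B+, AB+.

A+, B+, AB+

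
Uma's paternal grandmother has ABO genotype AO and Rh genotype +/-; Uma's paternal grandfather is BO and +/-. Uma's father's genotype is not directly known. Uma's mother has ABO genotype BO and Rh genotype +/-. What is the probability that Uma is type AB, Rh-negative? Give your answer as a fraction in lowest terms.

Uma's father's ABO genotype from AO × BO: 1/4 AB, 1/4 AO, 1/4 BO, 1/4 OO.
Crossing each possibility with the mother BO and summing P(type AB): 1/4·1/4 + 1/4·1/4 + 1/4·0 + 1/4·0 = 1/8.
Similarly for Rh via the father's Rh distribution: P(Rh-) = 1/4.
Independent loci: 1/8 × 1/4 = 1/32.

1/32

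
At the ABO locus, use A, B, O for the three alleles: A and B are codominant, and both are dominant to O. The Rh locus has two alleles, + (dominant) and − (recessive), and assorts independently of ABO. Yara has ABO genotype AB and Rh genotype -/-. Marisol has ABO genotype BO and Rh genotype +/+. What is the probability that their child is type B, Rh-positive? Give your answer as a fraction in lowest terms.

ABO cross AB × BO → offspring phenotypes: 1/4 A, 1/2 B, 1/4 AB.
Rh cross -/- × +/+ → 1 Rh+.
Independent loci: P(type B, Rh-positive) = 1/2 × 1 = 1/2.

1/2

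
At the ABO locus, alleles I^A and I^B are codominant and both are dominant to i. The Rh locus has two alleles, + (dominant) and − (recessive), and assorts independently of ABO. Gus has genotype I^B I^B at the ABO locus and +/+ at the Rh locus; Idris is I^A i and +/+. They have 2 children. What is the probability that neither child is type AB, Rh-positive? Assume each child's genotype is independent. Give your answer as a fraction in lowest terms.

ABO cross I^B I^B × I^A i → 1/2 B, 1/2 AB.
Rh cross +/+ × +/+ → 1 Rh+; so P(type AB, Rh-positive) = 1/2 × 1 = 1/2 per child.
P(not type AB, Rh-positive) = 1/2 for one child; (1/2)^2 = 1/4.

1/4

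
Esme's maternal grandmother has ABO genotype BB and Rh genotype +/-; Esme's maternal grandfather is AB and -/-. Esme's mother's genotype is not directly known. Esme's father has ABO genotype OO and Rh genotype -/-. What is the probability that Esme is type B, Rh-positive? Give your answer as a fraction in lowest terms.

3/16

Esme's mother's ABO genotype from BB × AB: 1/2 AB, 1/2 BB.
Crossing each possibility with the father OO and summing P(type B): 1/2·1/2 + 1/2·1 = 3/4.
Similarly for Rh via the mother's Rh distribution: P(Rh+) = 1/4.
Independent loci: 3/4 × 1/4 = 3/16.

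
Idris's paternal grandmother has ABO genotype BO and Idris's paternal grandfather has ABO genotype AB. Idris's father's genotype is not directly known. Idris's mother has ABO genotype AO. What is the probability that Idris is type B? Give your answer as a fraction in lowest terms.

1/4

Idris's father's ABO genotype from BO × AB: 1/4 AB, 1/4 AO, 1/4 BB, 1/4 BO.
Crossing each possibility with the mother AO and summing P(type B): 1/4·1/4 + 1/4·0 + 1/4·1/2 + 1/4·1/4 = 1/4.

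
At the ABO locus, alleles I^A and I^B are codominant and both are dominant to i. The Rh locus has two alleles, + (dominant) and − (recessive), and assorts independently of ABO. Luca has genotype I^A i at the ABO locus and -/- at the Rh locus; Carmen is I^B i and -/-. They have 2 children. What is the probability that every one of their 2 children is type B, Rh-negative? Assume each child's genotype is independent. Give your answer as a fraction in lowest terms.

ABO cross I^A i × I^B i → 1/4 O, 1/4 A, 1/4 B, 1/4 AB.
Rh cross -/- × -/- → 1 Rh-; so P(type B, Rh-negative) = 1/4 × 1 = 1/4 per child.
All 2 independent: (1/4)^2 = 1/16.

1/16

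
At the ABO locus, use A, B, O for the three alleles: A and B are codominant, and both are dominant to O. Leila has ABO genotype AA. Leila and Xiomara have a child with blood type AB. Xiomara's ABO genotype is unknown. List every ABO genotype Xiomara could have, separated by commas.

For each candidate genotype of Xiomara, check whether crossing it with AA can produce every observed child phenotype.
  AA → possible child types {A} ✗
  AB → possible child types {A, AB} ✓
  AO → possible child types {A} ✗
  BB → possible child types {AB} ✓
  BO → possible child types {A, AB} ✓
  OO → possible child types {A} ✗

AB, BB, BO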